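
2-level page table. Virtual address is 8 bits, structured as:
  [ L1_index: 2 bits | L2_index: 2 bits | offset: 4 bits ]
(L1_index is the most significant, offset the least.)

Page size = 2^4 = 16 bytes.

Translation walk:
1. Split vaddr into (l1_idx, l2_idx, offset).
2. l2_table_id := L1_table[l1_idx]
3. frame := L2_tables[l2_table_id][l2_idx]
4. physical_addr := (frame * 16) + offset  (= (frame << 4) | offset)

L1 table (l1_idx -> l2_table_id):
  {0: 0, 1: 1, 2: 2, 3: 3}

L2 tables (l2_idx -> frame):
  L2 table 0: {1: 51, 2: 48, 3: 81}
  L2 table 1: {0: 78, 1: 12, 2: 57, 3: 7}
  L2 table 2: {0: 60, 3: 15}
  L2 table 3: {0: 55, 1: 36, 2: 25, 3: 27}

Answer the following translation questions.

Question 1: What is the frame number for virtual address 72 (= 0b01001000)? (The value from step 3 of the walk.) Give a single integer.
vaddr = 72: l1_idx=1, l2_idx=0
L1[1] = 1; L2[1][0] = 78

Answer: 78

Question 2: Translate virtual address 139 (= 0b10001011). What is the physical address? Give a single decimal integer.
vaddr = 139 = 0b10001011
Split: l1_idx=2, l2_idx=0, offset=11
L1[2] = 2
L2[2][0] = 60
paddr = 60 * 16 + 11 = 971

Answer: 971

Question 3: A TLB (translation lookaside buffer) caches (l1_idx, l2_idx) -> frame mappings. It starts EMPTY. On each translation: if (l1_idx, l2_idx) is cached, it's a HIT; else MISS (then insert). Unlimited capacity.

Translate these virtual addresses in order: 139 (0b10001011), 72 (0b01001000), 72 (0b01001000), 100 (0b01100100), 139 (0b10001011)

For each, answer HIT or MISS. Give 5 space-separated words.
vaddr=139: (2,0) not in TLB -> MISS, insert
vaddr=72: (1,0) not in TLB -> MISS, insert
vaddr=72: (1,0) in TLB -> HIT
vaddr=100: (1,2) not in TLB -> MISS, insert
vaddr=139: (2,0) in TLB -> HIT

Answer: MISS MISS HIT MISS HIT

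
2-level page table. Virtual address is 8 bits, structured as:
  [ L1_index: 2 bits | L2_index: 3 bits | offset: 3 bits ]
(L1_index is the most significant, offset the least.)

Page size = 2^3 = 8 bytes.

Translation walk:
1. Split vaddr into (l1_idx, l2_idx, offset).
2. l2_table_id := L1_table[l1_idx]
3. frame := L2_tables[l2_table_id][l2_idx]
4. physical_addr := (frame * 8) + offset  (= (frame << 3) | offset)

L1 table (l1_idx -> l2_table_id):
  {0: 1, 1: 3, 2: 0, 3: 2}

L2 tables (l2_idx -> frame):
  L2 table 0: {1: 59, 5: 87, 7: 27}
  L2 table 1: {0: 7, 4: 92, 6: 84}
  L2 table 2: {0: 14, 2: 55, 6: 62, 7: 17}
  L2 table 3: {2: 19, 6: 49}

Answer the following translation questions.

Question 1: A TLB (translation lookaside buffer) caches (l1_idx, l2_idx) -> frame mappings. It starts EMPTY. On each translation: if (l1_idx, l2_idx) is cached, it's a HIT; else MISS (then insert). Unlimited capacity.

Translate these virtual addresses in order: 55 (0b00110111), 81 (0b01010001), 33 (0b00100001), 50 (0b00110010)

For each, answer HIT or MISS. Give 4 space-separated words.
vaddr=55: (0,6) not in TLB -> MISS, insert
vaddr=81: (1,2) not in TLB -> MISS, insert
vaddr=33: (0,4) not in TLB -> MISS, insert
vaddr=50: (0,6) in TLB -> HIT

Answer: MISS MISS MISS HIT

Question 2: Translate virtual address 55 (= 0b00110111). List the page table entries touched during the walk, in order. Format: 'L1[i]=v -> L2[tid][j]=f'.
Answer: L1[0]=1 -> L2[1][6]=84

Derivation:
vaddr = 55 = 0b00110111
Split: l1_idx=0, l2_idx=6, offset=7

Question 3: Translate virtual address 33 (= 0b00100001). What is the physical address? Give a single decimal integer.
Answer: 737

Derivation:
vaddr = 33 = 0b00100001
Split: l1_idx=0, l2_idx=4, offset=1
L1[0] = 1
L2[1][4] = 92
paddr = 92 * 8 + 1 = 737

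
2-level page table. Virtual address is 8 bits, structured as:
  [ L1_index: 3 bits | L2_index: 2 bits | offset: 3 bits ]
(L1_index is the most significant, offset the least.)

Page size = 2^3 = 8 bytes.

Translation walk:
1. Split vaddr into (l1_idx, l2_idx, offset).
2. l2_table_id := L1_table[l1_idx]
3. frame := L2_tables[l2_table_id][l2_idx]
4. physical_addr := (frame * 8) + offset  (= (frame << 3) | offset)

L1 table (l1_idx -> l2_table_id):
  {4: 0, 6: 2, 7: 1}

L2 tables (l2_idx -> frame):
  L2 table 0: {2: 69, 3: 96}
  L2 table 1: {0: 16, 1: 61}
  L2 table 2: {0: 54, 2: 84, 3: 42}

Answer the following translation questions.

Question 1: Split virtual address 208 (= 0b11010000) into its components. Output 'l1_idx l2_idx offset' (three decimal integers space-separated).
vaddr = 208 = 0b11010000
  top 3 bits -> l1_idx = 6
  next 2 bits -> l2_idx = 2
  bottom 3 bits -> offset = 0

Answer: 6 2 0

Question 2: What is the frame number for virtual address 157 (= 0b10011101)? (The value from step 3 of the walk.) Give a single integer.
vaddr = 157: l1_idx=4, l2_idx=3
L1[4] = 0; L2[0][3] = 96

Answer: 96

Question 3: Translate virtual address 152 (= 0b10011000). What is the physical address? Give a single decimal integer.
vaddr = 152 = 0b10011000
Split: l1_idx=4, l2_idx=3, offset=0
L1[4] = 0
L2[0][3] = 96
paddr = 96 * 8 + 0 = 768

Answer: 768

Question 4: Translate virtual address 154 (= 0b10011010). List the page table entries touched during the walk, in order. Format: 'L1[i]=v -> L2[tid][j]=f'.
vaddr = 154 = 0b10011010
Split: l1_idx=4, l2_idx=3, offset=2

Answer: L1[4]=0 -> L2[0][3]=96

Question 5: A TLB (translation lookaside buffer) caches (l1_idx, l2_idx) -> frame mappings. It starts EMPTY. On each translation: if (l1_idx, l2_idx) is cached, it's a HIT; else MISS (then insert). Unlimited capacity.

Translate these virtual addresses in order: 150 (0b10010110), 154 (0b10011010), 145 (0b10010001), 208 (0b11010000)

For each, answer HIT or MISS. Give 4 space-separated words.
Answer: MISS MISS HIT MISS

Derivation:
vaddr=150: (4,2) not in TLB -> MISS, insert
vaddr=154: (4,3) not in TLB -> MISS, insert
vaddr=145: (4,2) in TLB -> HIT
vaddr=208: (6,2) not in TLB -> MISS, insert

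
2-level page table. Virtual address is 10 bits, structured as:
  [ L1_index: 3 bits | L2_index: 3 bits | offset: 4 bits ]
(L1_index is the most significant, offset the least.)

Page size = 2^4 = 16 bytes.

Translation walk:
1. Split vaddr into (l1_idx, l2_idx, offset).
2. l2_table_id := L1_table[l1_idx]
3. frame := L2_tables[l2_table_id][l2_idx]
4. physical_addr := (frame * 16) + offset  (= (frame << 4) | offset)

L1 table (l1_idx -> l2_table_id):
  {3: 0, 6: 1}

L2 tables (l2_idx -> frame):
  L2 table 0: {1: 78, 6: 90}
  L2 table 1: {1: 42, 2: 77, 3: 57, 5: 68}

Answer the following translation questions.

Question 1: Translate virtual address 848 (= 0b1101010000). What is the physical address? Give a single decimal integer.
Answer: 1088

Derivation:
vaddr = 848 = 0b1101010000
Split: l1_idx=6, l2_idx=5, offset=0
L1[6] = 1
L2[1][5] = 68
paddr = 68 * 16 + 0 = 1088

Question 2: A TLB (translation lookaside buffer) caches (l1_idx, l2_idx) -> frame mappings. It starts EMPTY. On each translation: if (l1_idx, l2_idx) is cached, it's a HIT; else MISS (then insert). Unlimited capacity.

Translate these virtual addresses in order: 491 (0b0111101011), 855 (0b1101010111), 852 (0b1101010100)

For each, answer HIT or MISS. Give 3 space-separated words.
vaddr=491: (3,6) not in TLB -> MISS, insert
vaddr=855: (6,5) not in TLB -> MISS, insert
vaddr=852: (6,5) in TLB -> HIT

Answer: MISS MISS HIT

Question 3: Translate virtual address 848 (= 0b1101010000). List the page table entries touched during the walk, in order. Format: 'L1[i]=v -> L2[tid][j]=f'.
vaddr = 848 = 0b1101010000
Split: l1_idx=6, l2_idx=5, offset=0

Answer: L1[6]=1 -> L2[1][5]=68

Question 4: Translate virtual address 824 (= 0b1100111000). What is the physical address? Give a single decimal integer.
vaddr = 824 = 0b1100111000
Split: l1_idx=6, l2_idx=3, offset=8
L1[6] = 1
L2[1][3] = 57
paddr = 57 * 16 + 8 = 920

Answer: 920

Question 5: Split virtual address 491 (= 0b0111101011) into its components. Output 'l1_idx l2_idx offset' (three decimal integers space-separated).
Answer: 3 6 11

Derivation:
vaddr = 491 = 0b0111101011
  top 3 bits -> l1_idx = 3
  next 3 bits -> l2_idx = 6
  bottom 4 bits -> offset = 11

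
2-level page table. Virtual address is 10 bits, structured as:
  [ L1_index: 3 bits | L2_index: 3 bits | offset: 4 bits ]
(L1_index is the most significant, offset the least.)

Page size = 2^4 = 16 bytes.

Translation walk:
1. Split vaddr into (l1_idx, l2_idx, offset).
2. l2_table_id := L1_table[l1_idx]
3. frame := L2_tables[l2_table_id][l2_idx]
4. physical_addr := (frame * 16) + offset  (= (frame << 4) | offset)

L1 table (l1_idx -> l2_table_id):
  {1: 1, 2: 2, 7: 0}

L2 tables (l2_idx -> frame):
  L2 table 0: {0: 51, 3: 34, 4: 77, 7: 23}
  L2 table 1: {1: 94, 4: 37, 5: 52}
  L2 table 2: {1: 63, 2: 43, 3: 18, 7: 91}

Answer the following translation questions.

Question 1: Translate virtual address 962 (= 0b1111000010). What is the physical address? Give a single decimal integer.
Answer: 1234

Derivation:
vaddr = 962 = 0b1111000010
Split: l1_idx=7, l2_idx=4, offset=2
L1[7] = 0
L2[0][4] = 77
paddr = 77 * 16 + 2 = 1234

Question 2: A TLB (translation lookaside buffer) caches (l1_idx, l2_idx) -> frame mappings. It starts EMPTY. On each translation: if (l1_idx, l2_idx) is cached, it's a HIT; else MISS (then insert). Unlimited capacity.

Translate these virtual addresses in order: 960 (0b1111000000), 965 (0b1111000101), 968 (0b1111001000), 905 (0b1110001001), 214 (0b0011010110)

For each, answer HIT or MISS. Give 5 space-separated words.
Answer: MISS HIT HIT MISS MISS

Derivation:
vaddr=960: (7,4) not in TLB -> MISS, insert
vaddr=965: (7,4) in TLB -> HIT
vaddr=968: (7,4) in TLB -> HIT
vaddr=905: (7,0) not in TLB -> MISS, insert
vaddr=214: (1,5) not in TLB -> MISS, insert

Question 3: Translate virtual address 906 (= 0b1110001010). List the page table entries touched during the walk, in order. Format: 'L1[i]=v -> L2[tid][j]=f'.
Answer: L1[7]=0 -> L2[0][0]=51

Derivation:
vaddr = 906 = 0b1110001010
Split: l1_idx=7, l2_idx=0, offset=10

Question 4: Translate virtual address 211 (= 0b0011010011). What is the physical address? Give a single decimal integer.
vaddr = 211 = 0b0011010011
Split: l1_idx=1, l2_idx=5, offset=3
L1[1] = 1
L2[1][5] = 52
paddr = 52 * 16 + 3 = 835

Answer: 835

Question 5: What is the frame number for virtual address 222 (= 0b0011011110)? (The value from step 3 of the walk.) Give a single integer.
vaddr = 222: l1_idx=1, l2_idx=5
L1[1] = 1; L2[1][5] = 52

Answer: 52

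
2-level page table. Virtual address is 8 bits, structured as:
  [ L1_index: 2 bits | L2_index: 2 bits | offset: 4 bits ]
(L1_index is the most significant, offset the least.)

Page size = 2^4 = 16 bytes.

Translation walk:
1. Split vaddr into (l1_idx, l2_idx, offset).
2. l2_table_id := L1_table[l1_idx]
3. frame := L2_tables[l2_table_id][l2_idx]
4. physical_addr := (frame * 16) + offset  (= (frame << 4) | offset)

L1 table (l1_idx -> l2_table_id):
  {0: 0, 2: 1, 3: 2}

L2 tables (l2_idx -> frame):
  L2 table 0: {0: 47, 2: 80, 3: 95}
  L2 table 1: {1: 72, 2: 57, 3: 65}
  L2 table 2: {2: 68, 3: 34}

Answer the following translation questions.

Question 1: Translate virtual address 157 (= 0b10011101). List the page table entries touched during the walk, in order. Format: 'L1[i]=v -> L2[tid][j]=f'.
Answer: L1[2]=1 -> L2[1][1]=72

Derivation:
vaddr = 157 = 0b10011101
Split: l1_idx=2, l2_idx=1, offset=13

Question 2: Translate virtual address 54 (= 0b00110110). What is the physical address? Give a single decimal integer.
vaddr = 54 = 0b00110110
Split: l1_idx=0, l2_idx=3, offset=6
L1[0] = 0
L2[0][3] = 95
paddr = 95 * 16 + 6 = 1526

Answer: 1526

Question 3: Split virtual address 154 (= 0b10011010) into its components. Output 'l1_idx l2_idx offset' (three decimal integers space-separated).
vaddr = 154 = 0b10011010
  top 2 bits -> l1_idx = 2
  next 2 bits -> l2_idx = 1
  bottom 4 bits -> offset = 10

Answer: 2 1 10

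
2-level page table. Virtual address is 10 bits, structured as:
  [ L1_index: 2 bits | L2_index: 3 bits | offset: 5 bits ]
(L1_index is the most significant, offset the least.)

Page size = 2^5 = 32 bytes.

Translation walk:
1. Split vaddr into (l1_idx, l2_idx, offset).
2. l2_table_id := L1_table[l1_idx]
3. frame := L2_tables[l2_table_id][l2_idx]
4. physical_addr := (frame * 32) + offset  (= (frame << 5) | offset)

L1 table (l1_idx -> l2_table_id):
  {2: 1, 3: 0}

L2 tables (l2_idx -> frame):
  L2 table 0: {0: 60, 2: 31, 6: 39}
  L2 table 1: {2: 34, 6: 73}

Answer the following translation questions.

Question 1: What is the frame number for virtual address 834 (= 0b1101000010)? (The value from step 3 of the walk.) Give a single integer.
vaddr = 834: l1_idx=3, l2_idx=2
L1[3] = 0; L2[0][2] = 31

Answer: 31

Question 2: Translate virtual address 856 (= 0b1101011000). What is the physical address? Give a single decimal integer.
Answer: 1016

Derivation:
vaddr = 856 = 0b1101011000
Split: l1_idx=3, l2_idx=2, offset=24
L1[3] = 0
L2[0][2] = 31
paddr = 31 * 32 + 24 = 1016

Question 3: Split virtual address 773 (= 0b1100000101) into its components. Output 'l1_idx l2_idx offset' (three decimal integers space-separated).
Answer: 3 0 5

Derivation:
vaddr = 773 = 0b1100000101
  top 2 bits -> l1_idx = 3
  next 3 bits -> l2_idx = 0
  bottom 5 bits -> offset = 5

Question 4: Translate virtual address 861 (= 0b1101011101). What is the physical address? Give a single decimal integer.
vaddr = 861 = 0b1101011101
Split: l1_idx=3, l2_idx=2, offset=29
L1[3] = 0
L2[0][2] = 31
paddr = 31 * 32 + 29 = 1021

Answer: 1021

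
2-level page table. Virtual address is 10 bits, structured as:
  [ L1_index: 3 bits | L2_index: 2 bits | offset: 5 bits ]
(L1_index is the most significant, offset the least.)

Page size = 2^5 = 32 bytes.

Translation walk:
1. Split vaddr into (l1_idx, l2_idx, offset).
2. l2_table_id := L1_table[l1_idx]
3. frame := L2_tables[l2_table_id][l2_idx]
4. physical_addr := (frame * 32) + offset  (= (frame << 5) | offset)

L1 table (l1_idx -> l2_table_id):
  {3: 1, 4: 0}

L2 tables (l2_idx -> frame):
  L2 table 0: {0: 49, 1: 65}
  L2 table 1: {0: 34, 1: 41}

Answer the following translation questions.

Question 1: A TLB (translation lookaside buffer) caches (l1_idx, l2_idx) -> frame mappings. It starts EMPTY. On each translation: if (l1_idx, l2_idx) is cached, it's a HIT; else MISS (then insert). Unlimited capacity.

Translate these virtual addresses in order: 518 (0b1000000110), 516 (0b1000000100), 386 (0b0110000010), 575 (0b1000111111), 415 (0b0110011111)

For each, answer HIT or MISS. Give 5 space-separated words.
vaddr=518: (4,0) not in TLB -> MISS, insert
vaddr=516: (4,0) in TLB -> HIT
vaddr=386: (3,0) not in TLB -> MISS, insert
vaddr=575: (4,1) not in TLB -> MISS, insert
vaddr=415: (3,0) in TLB -> HIT

Answer: MISS HIT MISS MISS HIT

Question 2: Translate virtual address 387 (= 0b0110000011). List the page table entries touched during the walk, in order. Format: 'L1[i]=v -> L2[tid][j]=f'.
vaddr = 387 = 0b0110000011
Split: l1_idx=3, l2_idx=0, offset=3

Answer: L1[3]=1 -> L2[1][0]=34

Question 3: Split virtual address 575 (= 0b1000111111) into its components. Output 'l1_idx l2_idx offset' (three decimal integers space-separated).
Answer: 4 1 31

Derivation:
vaddr = 575 = 0b1000111111
  top 3 bits -> l1_idx = 4
  next 2 bits -> l2_idx = 1
  bottom 5 bits -> offset = 31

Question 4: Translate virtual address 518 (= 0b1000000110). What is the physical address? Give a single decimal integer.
vaddr = 518 = 0b1000000110
Split: l1_idx=4, l2_idx=0, offset=6
L1[4] = 0
L2[0][0] = 49
paddr = 49 * 32 + 6 = 1574

Answer: 1574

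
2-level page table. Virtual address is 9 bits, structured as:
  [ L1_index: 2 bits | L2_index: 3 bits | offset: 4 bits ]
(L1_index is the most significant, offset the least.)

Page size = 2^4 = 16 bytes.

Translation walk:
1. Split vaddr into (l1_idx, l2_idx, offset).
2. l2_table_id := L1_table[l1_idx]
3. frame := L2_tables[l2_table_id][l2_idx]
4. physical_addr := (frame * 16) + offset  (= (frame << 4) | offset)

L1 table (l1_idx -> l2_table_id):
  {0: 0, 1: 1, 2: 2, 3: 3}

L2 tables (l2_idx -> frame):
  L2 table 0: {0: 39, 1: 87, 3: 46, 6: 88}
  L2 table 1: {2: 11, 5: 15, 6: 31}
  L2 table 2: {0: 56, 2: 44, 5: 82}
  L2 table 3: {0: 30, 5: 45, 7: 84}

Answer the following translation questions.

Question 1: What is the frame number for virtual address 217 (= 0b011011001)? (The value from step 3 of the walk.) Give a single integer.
vaddr = 217: l1_idx=1, l2_idx=5
L1[1] = 1; L2[1][5] = 15

Answer: 15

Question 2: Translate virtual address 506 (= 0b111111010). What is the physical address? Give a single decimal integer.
vaddr = 506 = 0b111111010
Split: l1_idx=3, l2_idx=7, offset=10
L1[3] = 3
L2[3][7] = 84
paddr = 84 * 16 + 10 = 1354

Answer: 1354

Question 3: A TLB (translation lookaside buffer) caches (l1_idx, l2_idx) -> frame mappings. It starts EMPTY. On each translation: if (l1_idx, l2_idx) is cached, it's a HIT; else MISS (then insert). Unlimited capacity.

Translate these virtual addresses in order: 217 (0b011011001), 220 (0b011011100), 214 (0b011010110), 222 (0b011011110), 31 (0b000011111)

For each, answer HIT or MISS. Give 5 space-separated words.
Answer: MISS HIT HIT HIT MISS

Derivation:
vaddr=217: (1,5) not in TLB -> MISS, insert
vaddr=220: (1,5) in TLB -> HIT
vaddr=214: (1,5) in TLB -> HIT
vaddr=222: (1,5) in TLB -> HIT
vaddr=31: (0,1) not in TLB -> MISS, insert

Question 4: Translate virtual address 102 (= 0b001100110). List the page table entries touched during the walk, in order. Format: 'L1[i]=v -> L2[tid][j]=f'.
Answer: L1[0]=0 -> L2[0][6]=88

Derivation:
vaddr = 102 = 0b001100110
Split: l1_idx=0, l2_idx=6, offset=6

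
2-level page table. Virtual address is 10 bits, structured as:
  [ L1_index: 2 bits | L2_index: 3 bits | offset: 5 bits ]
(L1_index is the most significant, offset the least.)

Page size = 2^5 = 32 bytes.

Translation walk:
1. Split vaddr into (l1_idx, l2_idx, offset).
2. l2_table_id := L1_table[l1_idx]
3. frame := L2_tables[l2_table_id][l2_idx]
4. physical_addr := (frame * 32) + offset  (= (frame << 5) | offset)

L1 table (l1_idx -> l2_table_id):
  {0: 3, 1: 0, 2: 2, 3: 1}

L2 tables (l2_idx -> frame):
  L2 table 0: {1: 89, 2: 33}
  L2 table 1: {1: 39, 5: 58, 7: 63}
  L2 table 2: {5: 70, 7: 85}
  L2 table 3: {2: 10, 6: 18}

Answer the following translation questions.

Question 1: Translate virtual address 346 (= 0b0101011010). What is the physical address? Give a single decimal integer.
vaddr = 346 = 0b0101011010
Split: l1_idx=1, l2_idx=2, offset=26
L1[1] = 0
L2[0][2] = 33
paddr = 33 * 32 + 26 = 1082

Answer: 1082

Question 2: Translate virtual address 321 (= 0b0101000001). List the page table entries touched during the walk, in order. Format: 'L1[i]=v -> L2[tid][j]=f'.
vaddr = 321 = 0b0101000001
Split: l1_idx=1, l2_idx=2, offset=1

Answer: L1[1]=0 -> L2[0][2]=33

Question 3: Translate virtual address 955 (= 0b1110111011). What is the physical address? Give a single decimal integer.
vaddr = 955 = 0b1110111011
Split: l1_idx=3, l2_idx=5, offset=27
L1[3] = 1
L2[1][5] = 58
paddr = 58 * 32 + 27 = 1883

Answer: 1883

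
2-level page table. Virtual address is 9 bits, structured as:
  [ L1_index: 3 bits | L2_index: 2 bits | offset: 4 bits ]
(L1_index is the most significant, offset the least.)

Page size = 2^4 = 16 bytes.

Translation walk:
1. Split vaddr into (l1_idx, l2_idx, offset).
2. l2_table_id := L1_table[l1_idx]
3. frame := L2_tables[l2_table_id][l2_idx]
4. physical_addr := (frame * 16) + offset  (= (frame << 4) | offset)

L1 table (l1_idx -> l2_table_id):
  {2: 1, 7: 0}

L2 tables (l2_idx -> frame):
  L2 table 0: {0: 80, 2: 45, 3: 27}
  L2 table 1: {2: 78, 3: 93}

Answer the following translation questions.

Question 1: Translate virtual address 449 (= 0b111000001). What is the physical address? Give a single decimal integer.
vaddr = 449 = 0b111000001
Split: l1_idx=7, l2_idx=0, offset=1
L1[7] = 0
L2[0][0] = 80
paddr = 80 * 16 + 1 = 1281

Answer: 1281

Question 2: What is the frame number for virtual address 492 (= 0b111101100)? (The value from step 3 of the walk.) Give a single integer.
Answer: 45

Derivation:
vaddr = 492: l1_idx=7, l2_idx=2
L1[7] = 0; L2[0][2] = 45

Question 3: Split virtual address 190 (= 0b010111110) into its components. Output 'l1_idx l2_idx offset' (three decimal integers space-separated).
Answer: 2 3 14

Derivation:
vaddr = 190 = 0b010111110
  top 3 bits -> l1_idx = 2
  next 2 bits -> l2_idx = 3
  bottom 4 bits -> offset = 14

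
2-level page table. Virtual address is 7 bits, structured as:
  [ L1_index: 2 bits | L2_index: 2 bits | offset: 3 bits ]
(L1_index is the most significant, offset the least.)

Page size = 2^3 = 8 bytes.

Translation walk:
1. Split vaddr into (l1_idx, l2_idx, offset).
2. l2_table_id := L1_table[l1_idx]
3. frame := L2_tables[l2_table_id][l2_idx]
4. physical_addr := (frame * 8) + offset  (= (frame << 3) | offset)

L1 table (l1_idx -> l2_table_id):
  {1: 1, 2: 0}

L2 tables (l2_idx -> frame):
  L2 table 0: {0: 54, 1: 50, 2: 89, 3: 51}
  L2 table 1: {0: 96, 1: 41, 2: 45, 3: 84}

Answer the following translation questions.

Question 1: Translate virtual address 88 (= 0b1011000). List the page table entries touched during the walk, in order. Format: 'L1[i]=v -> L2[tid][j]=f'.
vaddr = 88 = 0b1011000
Split: l1_idx=2, l2_idx=3, offset=0

Answer: L1[2]=0 -> L2[0][3]=51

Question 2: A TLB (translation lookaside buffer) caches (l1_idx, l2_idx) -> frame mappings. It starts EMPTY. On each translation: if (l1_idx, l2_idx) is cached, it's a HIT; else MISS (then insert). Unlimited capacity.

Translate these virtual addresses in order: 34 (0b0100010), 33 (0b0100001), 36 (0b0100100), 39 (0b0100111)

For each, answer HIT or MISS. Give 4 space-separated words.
Answer: MISS HIT HIT HIT

Derivation:
vaddr=34: (1,0) not in TLB -> MISS, insert
vaddr=33: (1,0) in TLB -> HIT
vaddr=36: (1,0) in TLB -> HIT
vaddr=39: (1,0) in TLB -> HIT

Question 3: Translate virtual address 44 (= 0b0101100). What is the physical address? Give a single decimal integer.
Answer: 332

Derivation:
vaddr = 44 = 0b0101100
Split: l1_idx=1, l2_idx=1, offset=4
L1[1] = 1
L2[1][1] = 41
paddr = 41 * 8 + 4 = 332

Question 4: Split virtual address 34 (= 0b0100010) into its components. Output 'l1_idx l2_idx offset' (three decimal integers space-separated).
Answer: 1 0 2

Derivation:
vaddr = 34 = 0b0100010
  top 2 bits -> l1_idx = 1
  next 2 bits -> l2_idx = 0
  bottom 3 bits -> offset = 2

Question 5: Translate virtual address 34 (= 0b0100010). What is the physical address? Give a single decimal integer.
Answer: 770

Derivation:
vaddr = 34 = 0b0100010
Split: l1_idx=1, l2_idx=0, offset=2
L1[1] = 1
L2[1][0] = 96
paddr = 96 * 8 + 2 = 770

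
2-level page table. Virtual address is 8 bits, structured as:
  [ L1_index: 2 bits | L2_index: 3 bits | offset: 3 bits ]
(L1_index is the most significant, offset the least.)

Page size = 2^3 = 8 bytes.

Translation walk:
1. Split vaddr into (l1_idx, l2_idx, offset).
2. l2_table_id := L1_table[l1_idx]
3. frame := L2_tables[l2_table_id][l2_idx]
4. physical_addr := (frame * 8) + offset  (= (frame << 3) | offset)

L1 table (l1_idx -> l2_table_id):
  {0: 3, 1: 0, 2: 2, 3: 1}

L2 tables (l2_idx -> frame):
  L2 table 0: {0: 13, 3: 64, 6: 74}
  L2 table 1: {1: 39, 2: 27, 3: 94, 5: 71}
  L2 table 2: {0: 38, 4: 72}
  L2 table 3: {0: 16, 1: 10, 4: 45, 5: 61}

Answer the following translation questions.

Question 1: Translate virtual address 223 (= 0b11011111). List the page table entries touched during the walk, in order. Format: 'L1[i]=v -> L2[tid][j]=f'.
Answer: L1[3]=1 -> L2[1][3]=94

Derivation:
vaddr = 223 = 0b11011111
Split: l1_idx=3, l2_idx=3, offset=7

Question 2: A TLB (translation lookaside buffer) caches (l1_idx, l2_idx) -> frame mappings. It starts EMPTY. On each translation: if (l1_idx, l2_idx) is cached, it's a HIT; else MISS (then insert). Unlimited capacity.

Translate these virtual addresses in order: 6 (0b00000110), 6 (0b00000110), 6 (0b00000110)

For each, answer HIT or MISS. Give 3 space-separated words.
Answer: MISS HIT HIT

Derivation:
vaddr=6: (0,0) not in TLB -> MISS, insert
vaddr=6: (0,0) in TLB -> HIT
vaddr=6: (0,0) in TLB -> HIT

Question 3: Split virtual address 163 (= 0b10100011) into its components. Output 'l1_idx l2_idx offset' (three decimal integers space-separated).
vaddr = 163 = 0b10100011
  top 2 bits -> l1_idx = 2
  next 3 bits -> l2_idx = 4
  bottom 3 bits -> offset = 3

Answer: 2 4 3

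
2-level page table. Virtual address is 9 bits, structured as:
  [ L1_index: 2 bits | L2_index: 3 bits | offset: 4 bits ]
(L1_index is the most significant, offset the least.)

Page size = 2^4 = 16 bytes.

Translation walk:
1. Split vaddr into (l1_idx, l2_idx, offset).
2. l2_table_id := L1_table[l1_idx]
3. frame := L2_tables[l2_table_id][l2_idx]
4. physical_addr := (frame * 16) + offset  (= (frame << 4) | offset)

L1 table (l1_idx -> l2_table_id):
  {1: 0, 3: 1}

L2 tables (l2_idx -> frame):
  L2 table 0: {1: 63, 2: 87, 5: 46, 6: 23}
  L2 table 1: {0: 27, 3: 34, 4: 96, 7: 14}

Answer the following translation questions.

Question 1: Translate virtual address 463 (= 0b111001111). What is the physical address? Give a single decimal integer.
vaddr = 463 = 0b111001111
Split: l1_idx=3, l2_idx=4, offset=15
L1[3] = 1
L2[1][4] = 96
paddr = 96 * 16 + 15 = 1551

Answer: 1551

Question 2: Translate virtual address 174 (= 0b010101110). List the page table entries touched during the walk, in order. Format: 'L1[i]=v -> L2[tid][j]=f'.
vaddr = 174 = 0b010101110
Split: l1_idx=1, l2_idx=2, offset=14

Answer: L1[1]=0 -> L2[0][2]=87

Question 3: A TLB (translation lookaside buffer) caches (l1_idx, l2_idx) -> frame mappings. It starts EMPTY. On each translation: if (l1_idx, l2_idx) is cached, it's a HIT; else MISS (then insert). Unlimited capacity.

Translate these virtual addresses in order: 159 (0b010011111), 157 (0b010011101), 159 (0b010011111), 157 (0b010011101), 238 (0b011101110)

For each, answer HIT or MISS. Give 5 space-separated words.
vaddr=159: (1,1) not in TLB -> MISS, insert
vaddr=157: (1,1) in TLB -> HIT
vaddr=159: (1,1) in TLB -> HIT
vaddr=157: (1,1) in TLB -> HIT
vaddr=238: (1,6) not in TLB -> MISS, insert

Answer: MISS HIT HIT HIT MISS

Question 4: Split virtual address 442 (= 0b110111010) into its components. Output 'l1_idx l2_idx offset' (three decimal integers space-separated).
vaddr = 442 = 0b110111010
  top 2 bits -> l1_idx = 3
  next 3 bits -> l2_idx = 3
  bottom 4 bits -> offset = 10

Answer: 3 3 10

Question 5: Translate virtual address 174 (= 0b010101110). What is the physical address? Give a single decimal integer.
Answer: 1406

Derivation:
vaddr = 174 = 0b010101110
Split: l1_idx=1, l2_idx=2, offset=14
L1[1] = 0
L2[0][2] = 87
paddr = 87 * 16 + 14 = 1406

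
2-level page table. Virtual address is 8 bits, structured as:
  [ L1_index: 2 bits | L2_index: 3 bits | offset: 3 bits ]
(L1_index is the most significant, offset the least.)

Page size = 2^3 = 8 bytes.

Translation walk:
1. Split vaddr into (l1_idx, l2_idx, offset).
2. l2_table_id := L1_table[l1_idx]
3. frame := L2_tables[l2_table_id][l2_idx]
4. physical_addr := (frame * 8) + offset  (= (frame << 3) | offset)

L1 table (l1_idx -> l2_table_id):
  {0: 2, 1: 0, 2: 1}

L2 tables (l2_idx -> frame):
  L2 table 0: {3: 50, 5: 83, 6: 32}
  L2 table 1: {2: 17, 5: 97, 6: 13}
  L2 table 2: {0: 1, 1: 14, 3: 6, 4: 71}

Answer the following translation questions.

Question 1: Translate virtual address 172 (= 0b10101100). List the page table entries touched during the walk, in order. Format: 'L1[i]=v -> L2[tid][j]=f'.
vaddr = 172 = 0b10101100
Split: l1_idx=2, l2_idx=5, offset=4

Answer: L1[2]=1 -> L2[1][5]=97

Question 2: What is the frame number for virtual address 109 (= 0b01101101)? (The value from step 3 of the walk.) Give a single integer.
Answer: 83

Derivation:
vaddr = 109: l1_idx=1, l2_idx=5
L1[1] = 0; L2[0][5] = 83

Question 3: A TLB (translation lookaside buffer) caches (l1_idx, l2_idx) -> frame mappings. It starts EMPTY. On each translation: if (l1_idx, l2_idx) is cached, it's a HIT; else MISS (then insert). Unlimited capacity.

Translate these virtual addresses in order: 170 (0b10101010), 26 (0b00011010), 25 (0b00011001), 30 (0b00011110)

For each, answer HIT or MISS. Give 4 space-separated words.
vaddr=170: (2,5) not in TLB -> MISS, insert
vaddr=26: (0,3) not in TLB -> MISS, insert
vaddr=25: (0,3) in TLB -> HIT
vaddr=30: (0,3) in TLB -> HIT

Answer: MISS MISS HIT HIT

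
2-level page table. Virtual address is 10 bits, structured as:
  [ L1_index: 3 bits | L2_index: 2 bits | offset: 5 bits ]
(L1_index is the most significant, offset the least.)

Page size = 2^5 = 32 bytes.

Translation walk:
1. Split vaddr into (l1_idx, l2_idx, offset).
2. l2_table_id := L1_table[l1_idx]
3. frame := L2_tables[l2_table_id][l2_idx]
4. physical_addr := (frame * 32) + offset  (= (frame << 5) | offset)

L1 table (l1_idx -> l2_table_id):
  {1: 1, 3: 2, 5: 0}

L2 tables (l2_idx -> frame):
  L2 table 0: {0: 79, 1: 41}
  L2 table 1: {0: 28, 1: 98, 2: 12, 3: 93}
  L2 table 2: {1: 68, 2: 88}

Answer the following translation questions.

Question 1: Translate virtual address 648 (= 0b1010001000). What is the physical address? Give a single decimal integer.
vaddr = 648 = 0b1010001000
Split: l1_idx=5, l2_idx=0, offset=8
L1[5] = 0
L2[0][0] = 79
paddr = 79 * 32 + 8 = 2536

Answer: 2536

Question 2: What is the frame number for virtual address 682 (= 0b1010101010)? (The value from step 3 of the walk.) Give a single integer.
Answer: 41

Derivation:
vaddr = 682: l1_idx=5, l2_idx=1
L1[5] = 0; L2[0][1] = 41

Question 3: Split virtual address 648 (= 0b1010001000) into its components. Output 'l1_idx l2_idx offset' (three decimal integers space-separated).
Answer: 5 0 8

Derivation:
vaddr = 648 = 0b1010001000
  top 3 bits -> l1_idx = 5
  next 2 bits -> l2_idx = 0
  bottom 5 bits -> offset = 8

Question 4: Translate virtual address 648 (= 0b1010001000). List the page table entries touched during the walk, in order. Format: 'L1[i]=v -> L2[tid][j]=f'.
Answer: L1[5]=0 -> L2[0][0]=79

Derivation:
vaddr = 648 = 0b1010001000
Split: l1_idx=5, l2_idx=0, offset=8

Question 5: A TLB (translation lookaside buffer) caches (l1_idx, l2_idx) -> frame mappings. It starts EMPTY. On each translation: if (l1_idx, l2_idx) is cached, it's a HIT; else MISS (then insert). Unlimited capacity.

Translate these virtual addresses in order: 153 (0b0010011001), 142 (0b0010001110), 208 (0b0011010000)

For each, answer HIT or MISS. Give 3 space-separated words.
Answer: MISS HIT MISS

Derivation:
vaddr=153: (1,0) not in TLB -> MISS, insert
vaddr=142: (1,0) in TLB -> HIT
vaddr=208: (1,2) not in TLB -> MISS, insert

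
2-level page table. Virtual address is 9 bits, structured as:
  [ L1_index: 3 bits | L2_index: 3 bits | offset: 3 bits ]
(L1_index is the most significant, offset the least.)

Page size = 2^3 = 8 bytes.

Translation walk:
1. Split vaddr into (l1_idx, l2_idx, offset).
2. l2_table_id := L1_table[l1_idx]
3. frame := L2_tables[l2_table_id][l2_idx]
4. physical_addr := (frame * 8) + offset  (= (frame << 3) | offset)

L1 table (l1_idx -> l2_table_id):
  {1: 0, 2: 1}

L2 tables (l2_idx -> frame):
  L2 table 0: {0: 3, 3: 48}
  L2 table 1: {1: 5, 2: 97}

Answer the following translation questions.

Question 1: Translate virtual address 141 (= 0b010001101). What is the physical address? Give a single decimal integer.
vaddr = 141 = 0b010001101
Split: l1_idx=2, l2_idx=1, offset=5
L1[2] = 1
L2[1][1] = 5
paddr = 5 * 8 + 5 = 45

Answer: 45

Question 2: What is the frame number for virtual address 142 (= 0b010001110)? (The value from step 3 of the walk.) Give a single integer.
Answer: 5

Derivation:
vaddr = 142: l1_idx=2, l2_idx=1
L1[2] = 1; L2[1][1] = 5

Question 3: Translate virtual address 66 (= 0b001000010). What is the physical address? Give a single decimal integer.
vaddr = 66 = 0b001000010
Split: l1_idx=1, l2_idx=0, offset=2
L1[1] = 0
L2[0][0] = 3
paddr = 3 * 8 + 2 = 26

Answer: 26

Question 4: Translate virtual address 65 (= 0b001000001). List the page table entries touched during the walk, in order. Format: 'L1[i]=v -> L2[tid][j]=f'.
Answer: L1[1]=0 -> L2[0][0]=3

Derivation:
vaddr = 65 = 0b001000001
Split: l1_idx=1, l2_idx=0, offset=1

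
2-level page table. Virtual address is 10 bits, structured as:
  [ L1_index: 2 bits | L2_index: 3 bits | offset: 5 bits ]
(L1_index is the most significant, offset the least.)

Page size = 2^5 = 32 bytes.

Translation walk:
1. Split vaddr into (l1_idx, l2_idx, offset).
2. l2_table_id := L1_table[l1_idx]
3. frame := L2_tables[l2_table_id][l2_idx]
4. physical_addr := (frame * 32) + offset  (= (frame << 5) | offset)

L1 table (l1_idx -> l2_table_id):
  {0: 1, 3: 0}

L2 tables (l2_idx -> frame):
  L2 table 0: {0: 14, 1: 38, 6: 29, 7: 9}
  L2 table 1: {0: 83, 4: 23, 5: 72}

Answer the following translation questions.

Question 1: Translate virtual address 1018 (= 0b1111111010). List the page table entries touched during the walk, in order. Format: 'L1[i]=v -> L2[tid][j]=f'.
vaddr = 1018 = 0b1111111010
Split: l1_idx=3, l2_idx=7, offset=26

Answer: L1[3]=0 -> L2[0][7]=9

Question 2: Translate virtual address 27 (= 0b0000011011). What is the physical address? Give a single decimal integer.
vaddr = 27 = 0b0000011011
Split: l1_idx=0, l2_idx=0, offset=27
L1[0] = 1
L2[1][0] = 83
paddr = 83 * 32 + 27 = 2683

Answer: 2683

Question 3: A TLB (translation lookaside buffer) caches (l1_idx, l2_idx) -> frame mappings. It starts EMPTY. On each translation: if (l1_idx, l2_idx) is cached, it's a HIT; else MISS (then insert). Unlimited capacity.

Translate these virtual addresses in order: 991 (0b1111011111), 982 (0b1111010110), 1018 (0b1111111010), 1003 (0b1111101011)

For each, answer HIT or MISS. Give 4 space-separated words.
vaddr=991: (3,6) not in TLB -> MISS, insert
vaddr=982: (3,6) in TLB -> HIT
vaddr=1018: (3,7) not in TLB -> MISS, insert
vaddr=1003: (3,7) in TLB -> HIT

Answer: MISS HIT MISS HIT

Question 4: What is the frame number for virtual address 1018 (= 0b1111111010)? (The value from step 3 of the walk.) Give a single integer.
Answer: 9

Derivation:
vaddr = 1018: l1_idx=3, l2_idx=7
L1[3] = 0; L2[0][7] = 9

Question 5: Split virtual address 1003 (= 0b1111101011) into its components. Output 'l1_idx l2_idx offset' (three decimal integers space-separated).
vaddr = 1003 = 0b1111101011
  top 2 bits -> l1_idx = 3
  next 3 bits -> l2_idx = 7
  bottom 5 bits -> offset = 11

Answer: 3 7 11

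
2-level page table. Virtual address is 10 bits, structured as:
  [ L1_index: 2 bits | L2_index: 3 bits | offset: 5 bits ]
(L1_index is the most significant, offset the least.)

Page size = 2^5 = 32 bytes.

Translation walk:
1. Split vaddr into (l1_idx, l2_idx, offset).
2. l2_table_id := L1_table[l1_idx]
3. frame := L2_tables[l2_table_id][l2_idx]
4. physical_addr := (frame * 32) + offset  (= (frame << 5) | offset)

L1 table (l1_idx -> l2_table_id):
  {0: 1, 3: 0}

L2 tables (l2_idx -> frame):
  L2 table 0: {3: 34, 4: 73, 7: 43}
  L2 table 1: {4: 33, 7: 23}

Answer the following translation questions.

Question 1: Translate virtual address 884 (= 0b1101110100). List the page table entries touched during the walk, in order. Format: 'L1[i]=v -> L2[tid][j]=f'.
Answer: L1[3]=0 -> L2[0][3]=34

Derivation:
vaddr = 884 = 0b1101110100
Split: l1_idx=3, l2_idx=3, offset=20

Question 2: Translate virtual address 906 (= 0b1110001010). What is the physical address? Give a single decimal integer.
vaddr = 906 = 0b1110001010
Split: l1_idx=3, l2_idx=4, offset=10
L1[3] = 0
L2[0][4] = 73
paddr = 73 * 32 + 10 = 2346

Answer: 2346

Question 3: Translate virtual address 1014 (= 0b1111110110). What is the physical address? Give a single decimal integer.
vaddr = 1014 = 0b1111110110
Split: l1_idx=3, l2_idx=7, offset=22
L1[3] = 0
L2[0][7] = 43
paddr = 43 * 32 + 22 = 1398

Answer: 1398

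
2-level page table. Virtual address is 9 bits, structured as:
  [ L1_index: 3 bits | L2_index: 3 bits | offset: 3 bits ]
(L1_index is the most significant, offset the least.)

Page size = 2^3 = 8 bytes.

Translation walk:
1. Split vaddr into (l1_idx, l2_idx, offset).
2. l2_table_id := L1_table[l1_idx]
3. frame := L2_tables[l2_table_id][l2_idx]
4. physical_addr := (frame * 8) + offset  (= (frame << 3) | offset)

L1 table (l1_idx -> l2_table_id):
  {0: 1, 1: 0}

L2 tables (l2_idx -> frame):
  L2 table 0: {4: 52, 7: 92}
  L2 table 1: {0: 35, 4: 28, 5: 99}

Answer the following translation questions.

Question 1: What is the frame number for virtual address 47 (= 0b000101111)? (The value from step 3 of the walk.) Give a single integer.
Answer: 99

Derivation:
vaddr = 47: l1_idx=0, l2_idx=5
L1[0] = 1; L2[1][5] = 99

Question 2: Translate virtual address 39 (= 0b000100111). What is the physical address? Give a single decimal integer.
Answer: 231

Derivation:
vaddr = 39 = 0b000100111
Split: l1_idx=0, l2_idx=4, offset=7
L1[0] = 1
L2[1][4] = 28
paddr = 28 * 8 + 7 = 231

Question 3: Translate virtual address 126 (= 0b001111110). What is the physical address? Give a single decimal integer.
vaddr = 126 = 0b001111110
Split: l1_idx=1, l2_idx=7, offset=6
L1[1] = 0
L2[0][7] = 92
paddr = 92 * 8 + 6 = 742

Answer: 742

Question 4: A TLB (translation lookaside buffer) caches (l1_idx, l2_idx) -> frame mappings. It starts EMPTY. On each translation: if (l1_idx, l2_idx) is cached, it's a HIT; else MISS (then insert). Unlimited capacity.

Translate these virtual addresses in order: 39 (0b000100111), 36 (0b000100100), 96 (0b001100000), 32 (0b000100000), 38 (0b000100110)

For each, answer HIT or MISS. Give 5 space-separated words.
Answer: MISS HIT MISS HIT HIT

Derivation:
vaddr=39: (0,4) not in TLB -> MISS, insert
vaddr=36: (0,4) in TLB -> HIT
vaddr=96: (1,4) not in TLB -> MISS, insert
vaddr=32: (0,4) in TLB -> HIT
vaddr=38: (0,4) in TLB -> HIT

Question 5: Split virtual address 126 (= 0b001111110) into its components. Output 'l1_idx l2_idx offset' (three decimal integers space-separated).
Answer: 1 7 6

Derivation:
vaddr = 126 = 0b001111110
  top 3 bits -> l1_idx = 1
  next 3 bits -> l2_idx = 7
  bottom 3 bits -> offset = 6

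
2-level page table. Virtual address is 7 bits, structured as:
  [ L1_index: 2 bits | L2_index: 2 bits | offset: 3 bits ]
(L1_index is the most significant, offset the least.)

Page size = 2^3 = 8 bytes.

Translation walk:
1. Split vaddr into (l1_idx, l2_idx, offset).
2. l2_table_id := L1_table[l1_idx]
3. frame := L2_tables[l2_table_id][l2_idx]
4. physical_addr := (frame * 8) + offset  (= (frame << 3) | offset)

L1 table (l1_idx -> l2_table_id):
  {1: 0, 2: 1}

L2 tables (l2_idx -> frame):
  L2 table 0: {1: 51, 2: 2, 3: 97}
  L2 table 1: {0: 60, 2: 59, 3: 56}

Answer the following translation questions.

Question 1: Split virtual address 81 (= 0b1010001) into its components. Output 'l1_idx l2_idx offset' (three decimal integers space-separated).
vaddr = 81 = 0b1010001
  top 2 bits -> l1_idx = 2
  next 2 bits -> l2_idx = 2
  bottom 3 bits -> offset = 1

Answer: 2 2 1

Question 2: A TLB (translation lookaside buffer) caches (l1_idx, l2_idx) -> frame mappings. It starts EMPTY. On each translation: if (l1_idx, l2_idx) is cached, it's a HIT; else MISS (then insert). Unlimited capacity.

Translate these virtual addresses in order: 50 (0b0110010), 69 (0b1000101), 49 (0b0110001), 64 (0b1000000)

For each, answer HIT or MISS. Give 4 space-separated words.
Answer: MISS MISS HIT HIT

Derivation:
vaddr=50: (1,2) not in TLB -> MISS, insert
vaddr=69: (2,0) not in TLB -> MISS, insert
vaddr=49: (1,2) in TLB -> HIT
vaddr=64: (2,0) in TLB -> HIT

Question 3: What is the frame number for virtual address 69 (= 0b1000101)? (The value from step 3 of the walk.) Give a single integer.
Answer: 60

Derivation:
vaddr = 69: l1_idx=2, l2_idx=0
L1[2] = 1; L2[1][0] = 60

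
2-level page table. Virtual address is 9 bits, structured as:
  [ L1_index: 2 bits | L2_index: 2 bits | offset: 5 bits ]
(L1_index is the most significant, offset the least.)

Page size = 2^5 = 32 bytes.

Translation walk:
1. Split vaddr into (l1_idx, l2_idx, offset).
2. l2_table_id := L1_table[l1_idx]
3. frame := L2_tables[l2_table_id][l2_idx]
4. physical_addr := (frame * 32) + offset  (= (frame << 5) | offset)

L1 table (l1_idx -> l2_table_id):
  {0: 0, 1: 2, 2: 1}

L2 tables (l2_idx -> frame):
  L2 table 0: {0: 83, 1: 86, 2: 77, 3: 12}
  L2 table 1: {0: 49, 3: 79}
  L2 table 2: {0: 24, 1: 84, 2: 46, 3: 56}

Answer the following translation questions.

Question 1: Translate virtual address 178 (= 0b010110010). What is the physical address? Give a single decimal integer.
Answer: 2706

Derivation:
vaddr = 178 = 0b010110010
Split: l1_idx=1, l2_idx=1, offset=18
L1[1] = 2
L2[2][1] = 84
paddr = 84 * 32 + 18 = 2706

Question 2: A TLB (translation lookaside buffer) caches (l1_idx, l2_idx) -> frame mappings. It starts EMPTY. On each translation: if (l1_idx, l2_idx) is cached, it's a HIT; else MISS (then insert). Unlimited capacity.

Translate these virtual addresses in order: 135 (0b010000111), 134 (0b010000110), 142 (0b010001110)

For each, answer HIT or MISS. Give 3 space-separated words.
vaddr=135: (1,0) not in TLB -> MISS, insert
vaddr=134: (1,0) in TLB -> HIT
vaddr=142: (1,0) in TLB -> HIT

Answer: MISS HIT HIT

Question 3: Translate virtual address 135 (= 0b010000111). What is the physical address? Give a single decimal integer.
Answer: 775

Derivation:
vaddr = 135 = 0b010000111
Split: l1_idx=1, l2_idx=0, offset=7
L1[1] = 2
L2[2][0] = 24
paddr = 24 * 32 + 7 = 775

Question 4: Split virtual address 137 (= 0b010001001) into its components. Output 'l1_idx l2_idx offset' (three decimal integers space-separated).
vaddr = 137 = 0b010001001
  top 2 bits -> l1_idx = 1
  next 2 bits -> l2_idx = 0
  bottom 5 bits -> offset = 9

Answer: 1 0 9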